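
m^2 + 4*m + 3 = (m + 1)*(m + 3)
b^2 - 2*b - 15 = (b - 5)*(b + 3)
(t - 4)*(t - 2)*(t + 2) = t^3 - 4*t^2 - 4*t + 16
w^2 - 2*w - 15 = (w - 5)*(w + 3)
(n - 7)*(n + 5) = n^2 - 2*n - 35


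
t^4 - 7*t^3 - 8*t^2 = t^2*(t - 8)*(t + 1)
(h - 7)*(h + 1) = h^2 - 6*h - 7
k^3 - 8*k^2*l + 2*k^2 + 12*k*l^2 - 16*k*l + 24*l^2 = (k + 2)*(k - 6*l)*(k - 2*l)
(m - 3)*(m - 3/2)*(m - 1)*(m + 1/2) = m^4 - 5*m^3 + 25*m^2/4 - 9/4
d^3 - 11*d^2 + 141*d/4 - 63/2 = (d - 6)*(d - 7/2)*(d - 3/2)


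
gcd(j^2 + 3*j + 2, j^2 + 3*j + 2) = j^2 + 3*j + 2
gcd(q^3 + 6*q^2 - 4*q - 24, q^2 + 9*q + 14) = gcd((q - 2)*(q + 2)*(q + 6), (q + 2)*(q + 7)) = q + 2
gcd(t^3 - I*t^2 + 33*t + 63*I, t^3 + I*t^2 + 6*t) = t + 3*I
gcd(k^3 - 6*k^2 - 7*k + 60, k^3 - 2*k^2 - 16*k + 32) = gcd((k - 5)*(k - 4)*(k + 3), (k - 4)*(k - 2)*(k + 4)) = k - 4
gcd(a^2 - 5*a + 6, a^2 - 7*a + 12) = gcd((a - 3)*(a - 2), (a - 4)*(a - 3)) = a - 3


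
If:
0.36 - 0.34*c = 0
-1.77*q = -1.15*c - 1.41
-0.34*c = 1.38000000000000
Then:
No Solution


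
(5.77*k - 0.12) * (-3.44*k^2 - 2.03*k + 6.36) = -19.8488*k^3 - 11.3003*k^2 + 36.9408*k - 0.7632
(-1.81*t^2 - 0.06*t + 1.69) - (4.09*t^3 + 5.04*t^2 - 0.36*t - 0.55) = -4.09*t^3 - 6.85*t^2 + 0.3*t + 2.24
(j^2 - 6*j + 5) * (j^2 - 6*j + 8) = j^4 - 12*j^3 + 49*j^2 - 78*j + 40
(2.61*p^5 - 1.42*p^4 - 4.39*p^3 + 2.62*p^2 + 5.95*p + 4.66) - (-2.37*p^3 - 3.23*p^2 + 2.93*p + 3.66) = 2.61*p^5 - 1.42*p^4 - 2.02*p^3 + 5.85*p^2 + 3.02*p + 1.0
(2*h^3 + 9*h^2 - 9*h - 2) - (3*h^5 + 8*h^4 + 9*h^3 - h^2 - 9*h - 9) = -3*h^5 - 8*h^4 - 7*h^3 + 10*h^2 + 7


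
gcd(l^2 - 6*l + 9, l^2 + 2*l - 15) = l - 3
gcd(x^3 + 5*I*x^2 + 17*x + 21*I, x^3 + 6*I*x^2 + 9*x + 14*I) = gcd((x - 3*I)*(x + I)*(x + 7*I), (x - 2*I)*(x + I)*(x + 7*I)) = x^2 + 8*I*x - 7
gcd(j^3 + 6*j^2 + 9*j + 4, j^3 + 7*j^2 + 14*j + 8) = j^2 + 5*j + 4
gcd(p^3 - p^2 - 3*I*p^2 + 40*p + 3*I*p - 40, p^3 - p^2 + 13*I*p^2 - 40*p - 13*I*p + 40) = p^2 + p*(-1 + 5*I) - 5*I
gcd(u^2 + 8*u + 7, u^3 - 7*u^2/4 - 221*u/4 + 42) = u + 7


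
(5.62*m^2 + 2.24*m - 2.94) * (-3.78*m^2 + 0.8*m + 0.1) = -21.2436*m^4 - 3.9712*m^3 + 13.4672*m^2 - 2.128*m - 0.294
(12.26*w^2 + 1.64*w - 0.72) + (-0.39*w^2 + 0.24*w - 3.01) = 11.87*w^2 + 1.88*w - 3.73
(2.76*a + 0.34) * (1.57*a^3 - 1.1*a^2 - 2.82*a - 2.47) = 4.3332*a^4 - 2.5022*a^3 - 8.1572*a^2 - 7.776*a - 0.8398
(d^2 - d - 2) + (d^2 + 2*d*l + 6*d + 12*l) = 2*d^2 + 2*d*l + 5*d + 12*l - 2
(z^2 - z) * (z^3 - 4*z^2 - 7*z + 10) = z^5 - 5*z^4 - 3*z^3 + 17*z^2 - 10*z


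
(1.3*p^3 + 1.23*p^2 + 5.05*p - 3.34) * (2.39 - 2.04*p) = -2.652*p^4 + 0.5978*p^3 - 7.3623*p^2 + 18.8831*p - 7.9826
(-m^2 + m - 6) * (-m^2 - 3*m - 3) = m^4 + 2*m^3 + 6*m^2 + 15*m + 18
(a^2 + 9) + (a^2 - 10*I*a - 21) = 2*a^2 - 10*I*a - 12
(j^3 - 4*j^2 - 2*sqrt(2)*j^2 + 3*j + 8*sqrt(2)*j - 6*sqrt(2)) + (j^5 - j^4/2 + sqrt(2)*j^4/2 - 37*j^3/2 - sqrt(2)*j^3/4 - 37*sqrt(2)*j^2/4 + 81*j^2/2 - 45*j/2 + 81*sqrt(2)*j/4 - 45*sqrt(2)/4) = j^5 - j^4/2 + sqrt(2)*j^4/2 - 35*j^3/2 - sqrt(2)*j^3/4 - 45*sqrt(2)*j^2/4 + 73*j^2/2 - 39*j/2 + 113*sqrt(2)*j/4 - 69*sqrt(2)/4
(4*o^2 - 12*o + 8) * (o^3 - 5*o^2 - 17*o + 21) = 4*o^5 - 32*o^4 + 248*o^2 - 388*o + 168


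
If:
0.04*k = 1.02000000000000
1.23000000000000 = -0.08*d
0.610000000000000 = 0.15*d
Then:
No Solution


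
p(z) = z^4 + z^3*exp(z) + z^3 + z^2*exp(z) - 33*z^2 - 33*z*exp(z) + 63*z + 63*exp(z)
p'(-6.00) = -296.64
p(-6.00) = -485.80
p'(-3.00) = 186.57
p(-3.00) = -424.83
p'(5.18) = 20922.85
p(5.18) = 10584.87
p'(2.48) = -105.11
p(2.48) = 36.97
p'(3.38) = 308.62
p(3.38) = 49.09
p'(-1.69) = 180.22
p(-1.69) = -175.84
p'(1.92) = -76.85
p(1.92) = 90.94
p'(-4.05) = 116.48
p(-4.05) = -591.27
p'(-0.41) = 119.03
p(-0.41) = 19.44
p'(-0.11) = 100.26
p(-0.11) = 52.37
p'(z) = z^3*exp(z) + 4*z^3 + 4*z^2*exp(z) + 3*z^2 - 31*z*exp(z) - 66*z + 30*exp(z) + 63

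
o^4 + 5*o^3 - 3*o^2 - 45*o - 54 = (o - 3)*(o + 2)*(o + 3)^2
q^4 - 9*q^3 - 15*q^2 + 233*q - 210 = (q - 7)*(q - 6)*(q - 1)*(q + 5)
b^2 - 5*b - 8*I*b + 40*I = (b - 5)*(b - 8*I)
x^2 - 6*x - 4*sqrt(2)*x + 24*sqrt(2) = (x - 6)*(x - 4*sqrt(2))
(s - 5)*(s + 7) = s^2 + 2*s - 35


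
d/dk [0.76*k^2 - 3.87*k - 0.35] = 1.52*k - 3.87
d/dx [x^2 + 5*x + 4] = 2*x + 5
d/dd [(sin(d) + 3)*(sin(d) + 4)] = (2*sin(d) + 7)*cos(d)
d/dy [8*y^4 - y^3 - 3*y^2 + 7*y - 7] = 32*y^3 - 3*y^2 - 6*y + 7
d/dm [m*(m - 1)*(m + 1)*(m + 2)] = 4*m^3 + 6*m^2 - 2*m - 2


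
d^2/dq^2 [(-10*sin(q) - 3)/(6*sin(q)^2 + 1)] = 2*(180*sin(q)^5 + 216*sin(q)^4 - 540*sin(q)^3 - 360*sin(q)^2 + 185*sin(q) + 18)/(6*sin(q)^2 + 1)^3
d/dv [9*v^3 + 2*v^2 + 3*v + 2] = 27*v^2 + 4*v + 3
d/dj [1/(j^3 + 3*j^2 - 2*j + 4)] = (-3*j^2 - 6*j + 2)/(j^3 + 3*j^2 - 2*j + 4)^2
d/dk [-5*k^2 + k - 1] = 1 - 10*k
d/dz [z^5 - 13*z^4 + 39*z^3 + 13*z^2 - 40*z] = 5*z^4 - 52*z^3 + 117*z^2 + 26*z - 40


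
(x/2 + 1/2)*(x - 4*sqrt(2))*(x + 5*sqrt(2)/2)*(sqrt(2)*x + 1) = sqrt(2)*x^4/2 - x^3 + sqrt(2)*x^3/2 - 43*sqrt(2)*x^2/4 - x^2 - 43*sqrt(2)*x/4 - 10*x - 10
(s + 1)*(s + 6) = s^2 + 7*s + 6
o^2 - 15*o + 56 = (o - 8)*(o - 7)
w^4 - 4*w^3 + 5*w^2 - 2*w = w*(w - 2)*(w - 1)^2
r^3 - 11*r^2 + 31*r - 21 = (r - 7)*(r - 3)*(r - 1)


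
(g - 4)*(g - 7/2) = g^2 - 15*g/2 + 14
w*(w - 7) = w^2 - 7*w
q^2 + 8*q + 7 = (q + 1)*(q + 7)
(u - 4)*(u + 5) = u^2 + u - 20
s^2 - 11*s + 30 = (s - 6)*(s - 5)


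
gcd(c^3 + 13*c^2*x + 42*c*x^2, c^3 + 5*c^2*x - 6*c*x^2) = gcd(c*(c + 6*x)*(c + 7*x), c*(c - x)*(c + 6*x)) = c^2 + 6*c*x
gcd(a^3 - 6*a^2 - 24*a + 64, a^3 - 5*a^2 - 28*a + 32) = a^2 - 4*a - 32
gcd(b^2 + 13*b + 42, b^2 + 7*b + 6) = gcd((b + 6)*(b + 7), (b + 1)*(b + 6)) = b + 6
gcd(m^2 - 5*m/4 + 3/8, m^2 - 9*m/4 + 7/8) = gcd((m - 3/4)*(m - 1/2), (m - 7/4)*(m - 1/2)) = m - 1/2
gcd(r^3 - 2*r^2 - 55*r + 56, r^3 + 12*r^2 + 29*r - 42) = r^2 + 6*r - 7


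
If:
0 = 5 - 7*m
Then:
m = 5/7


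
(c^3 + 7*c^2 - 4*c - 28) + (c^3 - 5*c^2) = 2*c^3 + 2*c^2 - 4*c - 28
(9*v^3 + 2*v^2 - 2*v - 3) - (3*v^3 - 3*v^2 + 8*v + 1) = 6*v^3 + 5*v^2 - 10*v - 4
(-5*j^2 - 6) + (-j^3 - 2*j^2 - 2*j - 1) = -j^3 - 7*j^2 - 2*j - 7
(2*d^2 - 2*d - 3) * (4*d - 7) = 8*d^3 - 22*d^2 + 2*d + 21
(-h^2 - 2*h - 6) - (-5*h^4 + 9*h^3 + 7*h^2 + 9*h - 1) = 5*h^4 - 9*h^3 - 8*h^2 - 11*h - 5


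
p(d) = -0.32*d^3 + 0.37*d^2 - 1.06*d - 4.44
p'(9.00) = -72.16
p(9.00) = -217.29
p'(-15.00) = -228.16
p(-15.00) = 1174.71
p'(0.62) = -0.97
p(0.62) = -5.03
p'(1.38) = -1.87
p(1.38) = -6.04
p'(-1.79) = -5.46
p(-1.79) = 0.48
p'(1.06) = -1.35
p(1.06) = -5.53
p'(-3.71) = -17.02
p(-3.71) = 20.93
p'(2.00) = -3.42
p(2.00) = -7.64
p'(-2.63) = -9.65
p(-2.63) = 6.73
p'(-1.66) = -4.93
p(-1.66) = -0.20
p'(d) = -0.96*d^2 + 0.74*d - 1.06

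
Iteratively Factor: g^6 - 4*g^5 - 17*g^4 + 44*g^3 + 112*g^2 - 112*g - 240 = (g + 2)*(g^5 - 6*g^4 - 5*g^3 + 54*g^2 + 4*g - 120) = (g + 2)^2*(g^4 - 8*g^3 + 11*g^2 + 32*g - 60) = (g - 5)*(g + 2)^2*(g^3 - 3*g^2 - 4*g + 12) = (g - 5)*(g + 2)^3*(g^2 - 5*g + 6) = (g - 5)*(g - 3)*(g + 2)^3*(g - 2)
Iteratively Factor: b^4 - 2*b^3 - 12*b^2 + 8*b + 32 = (b + 2)*(b^3 - 4*b^2 - 4*b + 16) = (b - 2)*(b + 2)*(b^2 - 2*b - 8) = (b - 2)*(b + 2)^2*(b - 4)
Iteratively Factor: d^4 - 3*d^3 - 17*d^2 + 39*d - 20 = (d - 1)*(d^3 - 2*d^2 - 19*d + 20) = (d - 1)^2*(d^2 - d - 20) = (d - 5)*(d - 1)^2*(d + 4)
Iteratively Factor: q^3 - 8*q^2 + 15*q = (q - 5)*(q^2 - 3*q) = (q - 5)*(q - 3)*(q)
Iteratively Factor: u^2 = (u)*(u)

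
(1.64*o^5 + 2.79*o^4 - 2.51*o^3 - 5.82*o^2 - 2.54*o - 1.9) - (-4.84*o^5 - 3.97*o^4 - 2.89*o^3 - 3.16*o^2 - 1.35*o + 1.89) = 6.48*o^5 + 6.76*o^4 + 0.38*o^3 - 2.66*o^2 - 1.19*o - 3.79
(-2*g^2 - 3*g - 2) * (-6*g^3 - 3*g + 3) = 12*g^5 + 18*g^4 + 18*g^3 + 3*g^2 - 3*g - 6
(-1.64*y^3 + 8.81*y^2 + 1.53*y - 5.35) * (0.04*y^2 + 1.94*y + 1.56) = -0.0656*y^5 - 2.8292*y^4 + 14.5942*y^3 + 16.4978*y^2 - 7.9922*y - 8.346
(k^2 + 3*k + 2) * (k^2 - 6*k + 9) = k^4 - 3*k^3 - 7*k^2 + 15*k + 18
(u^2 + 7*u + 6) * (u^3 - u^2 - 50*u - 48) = u^5 + 6*u^4 - 51*u^3 - 404*u^2 - 636*u - 288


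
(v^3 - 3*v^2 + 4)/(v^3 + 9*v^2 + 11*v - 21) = (v^3 - 3*v^2 + 4)/(v^3 + 9*v^2 + 11*v - 21)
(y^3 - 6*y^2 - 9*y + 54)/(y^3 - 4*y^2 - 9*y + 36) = (y - 6)/(y - 4)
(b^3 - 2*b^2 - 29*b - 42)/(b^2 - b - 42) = (b^2 + 5*b + 6)/(b + 6)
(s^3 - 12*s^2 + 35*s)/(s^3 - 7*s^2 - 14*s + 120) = s*(s - 7)/(s^2 - 2*s - 24)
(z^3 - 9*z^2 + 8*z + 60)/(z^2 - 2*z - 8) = (z^2 - 11*z + 30)/(z - 4)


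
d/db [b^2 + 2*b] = 2*b + 2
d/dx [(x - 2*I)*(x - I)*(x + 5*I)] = 3*x^2 + 4*I*x + 13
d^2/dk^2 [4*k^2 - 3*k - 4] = 8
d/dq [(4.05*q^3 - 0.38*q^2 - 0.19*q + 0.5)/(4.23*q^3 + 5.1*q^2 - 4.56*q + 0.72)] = (22.2624*q^4 - 35.3286*q^3 + 5.1048*q^2 - 5.6472*q + 2.1432)/(17.8929*q^6 + 43.146*q^5 - 12.5676*q^4 - 40.4208*q^3 + 28.1376*q^2 - 6.5664*q + 0.5184)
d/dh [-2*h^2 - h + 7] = -4*h - 1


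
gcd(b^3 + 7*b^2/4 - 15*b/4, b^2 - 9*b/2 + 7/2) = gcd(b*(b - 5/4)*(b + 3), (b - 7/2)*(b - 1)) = 1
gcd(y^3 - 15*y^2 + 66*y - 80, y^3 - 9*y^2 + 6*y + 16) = y^2 - 10*y + 16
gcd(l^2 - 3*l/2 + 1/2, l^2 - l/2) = l - 1/2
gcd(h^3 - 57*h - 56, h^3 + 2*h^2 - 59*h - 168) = h^2 - h - 56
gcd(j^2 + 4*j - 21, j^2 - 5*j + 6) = j - 3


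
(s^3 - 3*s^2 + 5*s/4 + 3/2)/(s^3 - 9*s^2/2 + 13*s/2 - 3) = (s + 1/2)/(s - 1)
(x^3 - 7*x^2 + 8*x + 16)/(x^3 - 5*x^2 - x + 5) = (x^2 - 8*x + 16)/(x^2 - 6*x + 5)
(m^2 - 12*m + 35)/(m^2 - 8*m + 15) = (m - 7)/(m - 3)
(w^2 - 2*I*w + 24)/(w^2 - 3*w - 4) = (-w^2 + 2*I*w - 24)/(-w^2 + 3*w + 4)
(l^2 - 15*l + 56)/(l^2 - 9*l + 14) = (l - 8)/(l - 2)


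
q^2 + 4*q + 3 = (q + 1)*(q + 3)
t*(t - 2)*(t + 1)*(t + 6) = t^4 + 5*t^3 - 8*t^2 - 12*t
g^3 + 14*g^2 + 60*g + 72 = (g + 2)*(g + 6)^2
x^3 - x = x*(x - 1)*(x + 1)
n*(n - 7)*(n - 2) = n^3 - 9*n^2 + 14*n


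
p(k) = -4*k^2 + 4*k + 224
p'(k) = 4 - 8*k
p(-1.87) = 202.53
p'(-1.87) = 18.96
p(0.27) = 224.79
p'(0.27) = 1.84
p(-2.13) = 197.33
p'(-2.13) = 21.04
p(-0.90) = 217.16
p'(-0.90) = 11.20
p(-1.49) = 209.16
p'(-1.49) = 15.92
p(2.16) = 213.98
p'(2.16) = -13.28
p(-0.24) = 222.81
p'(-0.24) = 5.92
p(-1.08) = 215.01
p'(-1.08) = 12.64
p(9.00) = -64.00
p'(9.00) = -68.00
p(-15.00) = -736.00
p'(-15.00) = 124.00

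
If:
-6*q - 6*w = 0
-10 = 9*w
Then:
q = 10/9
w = -10/9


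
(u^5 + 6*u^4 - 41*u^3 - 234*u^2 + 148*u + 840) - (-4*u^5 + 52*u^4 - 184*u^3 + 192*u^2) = 5*u^5 - 46*u^4 + 143*u^3 - 426*u^2 + 148*u + 840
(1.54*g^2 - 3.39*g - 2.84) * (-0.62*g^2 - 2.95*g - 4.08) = -0.9548*g^4 - 2.4412*g^3 + 5.4781*g^2 + 22.2092*g + 11.5872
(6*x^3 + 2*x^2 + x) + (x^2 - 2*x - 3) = 6*x^3 + 3*x^2 - x - 3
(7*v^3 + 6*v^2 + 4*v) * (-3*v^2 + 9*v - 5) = -21*v^5 + 45*v^4 + 7*v^3 + 6*v^2 - 20*v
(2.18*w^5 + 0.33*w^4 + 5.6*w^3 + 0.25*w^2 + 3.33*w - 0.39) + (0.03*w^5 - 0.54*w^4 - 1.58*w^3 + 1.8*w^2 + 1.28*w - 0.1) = 2.21*w^5 - 0.21*w^4 + 4.02*w^3 + 2.05*w^2 + 4.61*w - 0.49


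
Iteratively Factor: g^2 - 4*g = (g - 4)*(g)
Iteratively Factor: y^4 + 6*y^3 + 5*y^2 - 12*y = (y + 3)*(y^3 + 3*y^2 - 4*y) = y*(y + 3)*(y^2 + 3*y - 4) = y*(y + 3)*(y + 4)*(y - 1)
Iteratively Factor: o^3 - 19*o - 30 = (o + 3)*(o^2 - 3*o - 10) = (o - 5)*(o + 3)*(o + 2)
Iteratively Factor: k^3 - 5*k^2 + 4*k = (k - 1)*(k^2 - 4*k) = (k - 4)*(k - 1)*(k)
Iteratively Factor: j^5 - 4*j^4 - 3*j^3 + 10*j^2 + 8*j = (j)*(j^4 - 4*j^3 - 3*j^2 + 10*j + 8) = j*(j - 2)*(j^3 - 2*j^2 - 7*j - 4) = j*(j - 4)*(j - 2)*(j^2 + 2*j + 1) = j*(j - 4)*(j - 2)*(j + 1)*(j + 1)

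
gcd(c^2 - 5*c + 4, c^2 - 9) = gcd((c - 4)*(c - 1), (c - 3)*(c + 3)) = 1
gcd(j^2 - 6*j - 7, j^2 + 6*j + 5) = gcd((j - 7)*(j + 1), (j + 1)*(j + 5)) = j + 1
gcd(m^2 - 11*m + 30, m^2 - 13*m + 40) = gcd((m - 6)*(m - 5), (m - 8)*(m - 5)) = m - 5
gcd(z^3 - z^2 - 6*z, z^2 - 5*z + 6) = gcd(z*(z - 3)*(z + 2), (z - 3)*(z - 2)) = z - 3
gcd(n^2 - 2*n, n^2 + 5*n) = n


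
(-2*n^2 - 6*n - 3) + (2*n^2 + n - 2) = -5*n - 5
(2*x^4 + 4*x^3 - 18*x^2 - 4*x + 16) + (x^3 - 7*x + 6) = 2*x^4 + 5*x^3 - 18*x^2 - 11*x + 22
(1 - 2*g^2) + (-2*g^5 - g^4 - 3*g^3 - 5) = -2*g^5 - g^4 - 3*g^3 - 2*g^2 - 4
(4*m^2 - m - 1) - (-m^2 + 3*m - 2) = 5*m^2 - 4*m + 1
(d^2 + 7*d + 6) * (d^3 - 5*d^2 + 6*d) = d^5 + 2*d^4 - 23*d^3 + 12*d^2 + 36*d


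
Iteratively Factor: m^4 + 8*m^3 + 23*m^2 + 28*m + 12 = (m + 2)*(m^3 + 6*m^2 + 11*m + 6) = (m + 2)^2*(m^2 + 4*m + 3) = (m + 1)*(m + 2)^2*(m + 3)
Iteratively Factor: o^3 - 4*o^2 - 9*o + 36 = (o + 3)*(o^2 - 7*o + 12) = (o - 3)*(o + 3)*(o - 4)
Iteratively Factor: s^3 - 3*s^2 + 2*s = (s - 2)*(s^2 - s) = (s - 2)*(s - 1)*(s)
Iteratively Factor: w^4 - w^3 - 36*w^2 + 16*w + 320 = (w + 4)*(w^3 - 5*w^2 - 16*w + 80) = (w - 5)*(w + 4)*(w^2 - 16) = (w - 5)*(w + 4)^2*(w - 4)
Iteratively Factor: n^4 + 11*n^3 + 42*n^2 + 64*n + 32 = (n + 1)*(n^3 + 10*n^2 + 32*n + 32) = (n + 1)*(n + 4)*(n^2 + 6*n + 8) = (n + 1)*(n + 2)*(n + 4)*(n + 4)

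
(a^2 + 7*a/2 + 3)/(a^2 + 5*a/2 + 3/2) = (a + 2)/(a + 1)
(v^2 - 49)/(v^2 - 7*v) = (v + 7)/v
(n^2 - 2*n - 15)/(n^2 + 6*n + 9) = (n - 5)/(n + 3)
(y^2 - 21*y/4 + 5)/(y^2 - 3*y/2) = (4*y^2 - 21*y + 20)/(2*y*(2*y - 3))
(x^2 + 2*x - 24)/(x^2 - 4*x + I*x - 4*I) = (x + 6)/(x + I)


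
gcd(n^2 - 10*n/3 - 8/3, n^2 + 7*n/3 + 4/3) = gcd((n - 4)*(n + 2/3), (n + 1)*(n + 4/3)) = 1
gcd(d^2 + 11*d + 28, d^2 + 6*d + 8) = d + 4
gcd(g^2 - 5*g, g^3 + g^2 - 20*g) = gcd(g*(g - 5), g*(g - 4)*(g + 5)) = g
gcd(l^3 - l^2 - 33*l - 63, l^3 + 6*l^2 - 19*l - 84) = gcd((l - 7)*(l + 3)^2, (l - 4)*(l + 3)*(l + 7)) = l + 3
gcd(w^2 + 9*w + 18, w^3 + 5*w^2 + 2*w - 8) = 1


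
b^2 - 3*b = b*(b - 3)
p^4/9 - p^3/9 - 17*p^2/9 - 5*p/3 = p*(p/3 + 1/3)*(p/3 + 1)*(p - 5)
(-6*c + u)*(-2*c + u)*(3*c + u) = 36*c^3 - 12*c^2*u - 5*c*u^2 + u^3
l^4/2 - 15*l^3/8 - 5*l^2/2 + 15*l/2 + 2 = (l/2 + 1)*(l - 4)*(l - 2)*(l + 1/4)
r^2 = r^2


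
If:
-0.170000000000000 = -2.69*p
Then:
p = 0.06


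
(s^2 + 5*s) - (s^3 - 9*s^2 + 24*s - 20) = -s^3 + 10*s^2 - 19*s + 20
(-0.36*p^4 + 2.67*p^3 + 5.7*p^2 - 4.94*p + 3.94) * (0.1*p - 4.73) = -0.036*p^5 + 1.9698*p^4 - 12.0591*p^3 - 27.455*p^2 + 23.7602*p - 18.6362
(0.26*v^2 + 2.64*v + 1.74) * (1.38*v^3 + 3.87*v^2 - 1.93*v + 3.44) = 0.3588*v^5 + 4.6494*v^4 + 12.1162*v^3 + 2.533*v^2 + 5.7234*v + 5.9856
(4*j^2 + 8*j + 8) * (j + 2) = 4*j^3 + 16*j^2 + 24*j + 16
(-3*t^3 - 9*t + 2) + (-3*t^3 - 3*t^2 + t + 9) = -6*t^3 - 3*t^2 - 8*t + 11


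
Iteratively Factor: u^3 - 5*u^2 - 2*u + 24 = (u - 3)*(u^2 - 2*u - 8) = (u - 4)*(u - 3)*(u + 2)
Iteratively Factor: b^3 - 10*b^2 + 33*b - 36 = (b - 3)*(b^2 - 7*b + 12) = (b - 3)^2*(b - 4)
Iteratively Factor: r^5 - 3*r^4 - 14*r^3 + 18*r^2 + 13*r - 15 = (r - 5)*(r^4 + 2*r^3 - 4*r^2 - 2*r + 3) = (r - 5)*(r - 1)*(r^3 + 3*r^2 - r - 3) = (r - 5)*(r - 1)*(r + 1)*(r^2 + 2*r - 3) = (r - 5)*(r - 1)^2*(r + 1)*(r + 3)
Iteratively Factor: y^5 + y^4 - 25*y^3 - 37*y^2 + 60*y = (y - 5)*(y^4 + 6*y^3 + 5*y^2 - 12*y) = (y - 5)*(y + 3)*(y^3 + 3*y^2 - 4*y) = (y - 5)*(y - 1)*(y + 3)*(y^2 + 4*y) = (y - 5)*(y - 1)*(y + 3)*(y + 4)*(y)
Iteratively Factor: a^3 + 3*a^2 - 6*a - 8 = (a + 1)*(a^2 + 2*a - 8) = (a + 1)*(a + 4)*(a - 2)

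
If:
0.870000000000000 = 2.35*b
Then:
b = 0.37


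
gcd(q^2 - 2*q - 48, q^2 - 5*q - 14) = 1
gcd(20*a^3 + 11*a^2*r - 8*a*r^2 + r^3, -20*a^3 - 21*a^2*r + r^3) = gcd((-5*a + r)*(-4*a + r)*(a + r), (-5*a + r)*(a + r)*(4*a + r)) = -5*a^2 - 4*a*r + r^2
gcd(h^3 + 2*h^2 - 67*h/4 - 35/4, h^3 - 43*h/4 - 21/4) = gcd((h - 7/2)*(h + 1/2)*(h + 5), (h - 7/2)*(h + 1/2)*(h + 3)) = h^2 - 3*h - 7/4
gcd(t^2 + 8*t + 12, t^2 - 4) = t + 2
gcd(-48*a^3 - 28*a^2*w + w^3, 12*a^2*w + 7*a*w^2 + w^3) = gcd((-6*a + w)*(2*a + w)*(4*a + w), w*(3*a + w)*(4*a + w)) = 4*a + w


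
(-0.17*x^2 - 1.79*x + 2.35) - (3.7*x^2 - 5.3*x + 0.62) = -3.87*x^2 + 3.51*x + 1.73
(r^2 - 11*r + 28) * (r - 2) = r^3 - 13*r^2 + 50*r - 56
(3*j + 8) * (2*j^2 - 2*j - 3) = 6*j^3 + 10*j^2 - 25*j - 24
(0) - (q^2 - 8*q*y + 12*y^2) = -q^2 + 8*q*y - 12*y^2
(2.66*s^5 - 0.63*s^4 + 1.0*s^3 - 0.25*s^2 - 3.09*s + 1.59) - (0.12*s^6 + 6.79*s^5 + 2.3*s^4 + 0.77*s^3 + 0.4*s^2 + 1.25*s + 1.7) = -0.12*s^6 - 4.13*s^5 - 2.93*s^4 + 0.23*s^3 - 0.65*s^2 - 4.34*s - 0.11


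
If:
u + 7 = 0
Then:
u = -7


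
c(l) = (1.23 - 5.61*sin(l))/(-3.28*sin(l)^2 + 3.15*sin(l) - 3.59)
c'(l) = (1.23 - 5.61*sin(l))*(6.56*sin(l)*cos(l) - 3.15*cos(l))/(-3.28*sin(l)^2 + 3.15*sin(l) - 3.59)^2 - 5.61*cos(l)/(-3.28*sin(l)^2 + 3.15*sin(l) - 3.59) = (-18.4008*sin(l)^2 + 8.0688*sin(l) + 16.2654)*cos(l)/(10.7584*sin(l)^4 - 20.664*sin(l)^3 + 33.4729*sin(l)^2 - 22.617*sin(l) + 12.8881)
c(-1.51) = -0.68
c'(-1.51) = -0.01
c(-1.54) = -0.68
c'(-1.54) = -0.00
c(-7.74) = -0.68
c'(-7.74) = -0.01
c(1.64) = 1.18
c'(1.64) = -0.03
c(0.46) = 0.44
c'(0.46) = 1.80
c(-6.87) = -0.68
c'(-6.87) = 0.13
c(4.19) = -0.69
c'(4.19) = 0.03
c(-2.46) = -0.69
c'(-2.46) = -0.06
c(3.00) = -0.14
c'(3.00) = -1.64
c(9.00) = 0.38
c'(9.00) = -1.85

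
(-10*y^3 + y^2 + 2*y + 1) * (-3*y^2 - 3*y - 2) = 30*y^5 + 27*y^4 + 11*y^3 - 11*y^2 - 7*y - 2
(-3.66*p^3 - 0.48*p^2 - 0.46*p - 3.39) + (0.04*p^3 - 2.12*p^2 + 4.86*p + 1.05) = -3.62*p^3 - 2.6*p^2 + 4.4*p - 2.34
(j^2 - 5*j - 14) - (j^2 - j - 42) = 28 - 4*j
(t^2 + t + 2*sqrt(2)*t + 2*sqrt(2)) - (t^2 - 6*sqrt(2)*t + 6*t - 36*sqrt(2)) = -5*t + 8*sqrt(2)*t + 38*sqrt(2)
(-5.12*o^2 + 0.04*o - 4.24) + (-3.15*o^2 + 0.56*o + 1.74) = -8.27*o^2 + 0.6*o - 2.5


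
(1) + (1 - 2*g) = 2 - 2*g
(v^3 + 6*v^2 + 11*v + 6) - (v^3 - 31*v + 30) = 6*v^2 + 42*v - 24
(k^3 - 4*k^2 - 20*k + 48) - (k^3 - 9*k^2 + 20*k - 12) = 5*k^2 - 40*k + 60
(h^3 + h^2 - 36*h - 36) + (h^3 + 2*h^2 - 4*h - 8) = 2*h^3 + 3*h^2 - 40*h - 44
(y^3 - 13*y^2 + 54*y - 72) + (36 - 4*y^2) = y^3 - 17*y^2 + 54*y - 36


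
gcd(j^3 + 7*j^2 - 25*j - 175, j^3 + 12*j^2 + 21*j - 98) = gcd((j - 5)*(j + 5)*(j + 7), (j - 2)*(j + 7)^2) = j + 7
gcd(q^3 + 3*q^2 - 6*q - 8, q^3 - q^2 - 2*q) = q^2 - q - 2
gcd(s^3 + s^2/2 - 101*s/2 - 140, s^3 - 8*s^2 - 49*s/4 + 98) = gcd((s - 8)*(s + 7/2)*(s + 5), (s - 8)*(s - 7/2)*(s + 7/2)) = s^2 - 9*s/2 - 28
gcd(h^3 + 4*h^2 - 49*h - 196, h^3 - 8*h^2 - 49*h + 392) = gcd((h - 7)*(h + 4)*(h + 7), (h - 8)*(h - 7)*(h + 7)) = h^2 - 49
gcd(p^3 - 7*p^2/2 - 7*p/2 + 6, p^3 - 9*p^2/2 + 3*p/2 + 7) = 1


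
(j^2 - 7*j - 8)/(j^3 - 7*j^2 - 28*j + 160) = (j + 1)/(j^2 + j - 20)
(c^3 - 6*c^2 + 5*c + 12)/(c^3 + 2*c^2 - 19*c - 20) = (c - 3)/(c + 5)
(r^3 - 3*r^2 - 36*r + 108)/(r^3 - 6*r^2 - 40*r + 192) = (r^2 - 9*r + 18)/(r^2 - 12*r + 32)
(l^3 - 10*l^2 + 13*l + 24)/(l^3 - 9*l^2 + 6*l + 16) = (l - 3)/(l - 2)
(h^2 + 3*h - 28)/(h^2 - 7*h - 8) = (-h^2 - 3*h + 28)/(-h^2 + 7*h + 8)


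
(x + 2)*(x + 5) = x^2 + 7*x + 10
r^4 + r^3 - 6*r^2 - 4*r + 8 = (r - 2)*(r - 1)*(r + 2)^2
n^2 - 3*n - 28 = (n - 7)*(n + 4)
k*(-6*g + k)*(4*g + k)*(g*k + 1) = -24*g^3*k^2 - 2*g^2*k^3 - 24*g^2*k + g*k^4 - 2*g*k^2 + k^3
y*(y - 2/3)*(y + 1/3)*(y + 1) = y^4 + 2*y^3/3 - 5*y^2/9 - 2*y/9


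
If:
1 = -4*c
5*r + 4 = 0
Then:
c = -1/4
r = -4/5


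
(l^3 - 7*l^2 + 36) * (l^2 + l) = l^5 - 6*l^4 - 7*l^3 + 36*l^2 + 36*l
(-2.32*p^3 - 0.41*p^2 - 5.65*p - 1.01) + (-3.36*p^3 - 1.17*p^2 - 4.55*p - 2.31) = -5.68*p^3 - 1.58*p^2 - 10.2*p - 3.32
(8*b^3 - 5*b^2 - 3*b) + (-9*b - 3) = 8*b^3 - 5*b^2 - 12*b - 3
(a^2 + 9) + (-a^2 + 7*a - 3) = 7*a + 6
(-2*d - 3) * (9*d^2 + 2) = -18*d^3 - 27*d^2 - 4*d - 6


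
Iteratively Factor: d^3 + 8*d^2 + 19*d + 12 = (d + 1)*(d^2 + 7*d + 12) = (d + 1)*(d + 3)*(d + 4)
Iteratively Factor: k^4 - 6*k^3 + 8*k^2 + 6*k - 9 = (k + 1)*(k^3 - 7*k^2 + 15*k - 9) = (k - 3)*(k + 1)*(k^2 - 4*k + 3) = (k - 3)^2*(k + 1)*(k - 1)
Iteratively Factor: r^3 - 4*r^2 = (r - 4)*(r^2) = r*(r - 4)*(r)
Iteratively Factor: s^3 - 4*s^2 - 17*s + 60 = (s - 3)*(s^2 - s - 20) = (s - 5)*(s - 3)*(s + 4)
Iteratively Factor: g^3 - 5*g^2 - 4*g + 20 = (g - 5)*(g^2 - 4) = (g - 5)*(g + 2)*(g - 2)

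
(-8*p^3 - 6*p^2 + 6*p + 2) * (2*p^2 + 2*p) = -16*p^5 - 28*p^4 + 16*p^2 + 4*p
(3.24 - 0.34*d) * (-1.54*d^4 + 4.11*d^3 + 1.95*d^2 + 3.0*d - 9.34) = 0.5236*d^5 - 6.387*d^4 + 12.6534*d^3 + 5.298*d^2 + 12.8956*d - 30.2616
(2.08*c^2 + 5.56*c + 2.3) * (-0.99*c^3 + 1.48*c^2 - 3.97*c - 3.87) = -2.0592*c^5 - 2.426*c^4 - 2.3058*c^3 - 26.7188*c^2 - 30.6482*c - 8.901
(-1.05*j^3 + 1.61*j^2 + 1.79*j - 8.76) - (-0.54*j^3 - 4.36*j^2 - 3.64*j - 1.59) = -0.51*j^3 + 5.97*j^2 + 5.43*j - 7.17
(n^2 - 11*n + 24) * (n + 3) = n^3 - 8*n^2 - 9*n + 72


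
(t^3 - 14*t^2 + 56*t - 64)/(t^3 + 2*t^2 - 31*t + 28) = (t^2 - 10*t + 16)/(t^2 + 6*t - 7)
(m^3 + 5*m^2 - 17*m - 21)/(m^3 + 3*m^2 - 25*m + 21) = (m + 1)/(m - 1)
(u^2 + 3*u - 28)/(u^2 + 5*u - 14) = (u - 4)/(u - 2)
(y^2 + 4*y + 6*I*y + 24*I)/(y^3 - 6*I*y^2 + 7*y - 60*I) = (y^2 + y*(4 + 6*I) + 24*I)/(y^3 - 6*I*y^2 + 7*y - 60*I)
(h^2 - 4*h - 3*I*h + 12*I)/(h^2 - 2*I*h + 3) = (h - 4)/(h + I)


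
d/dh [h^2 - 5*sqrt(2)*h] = 2*h - 5*sqrt(2)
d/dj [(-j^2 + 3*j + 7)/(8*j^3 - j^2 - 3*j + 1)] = 2*(4*j^4 - 24*j^3 - 81*j^2 + 6*j + 12)/(64*j^6 - 16*j^5 - 47*j^4 + 22*j^3 + 7*j^2 - 6*j + 1)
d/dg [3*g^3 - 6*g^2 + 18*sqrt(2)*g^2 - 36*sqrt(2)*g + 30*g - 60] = 9*g^2 - 12*g + 36*sqrt(2)*g - 36*sqrt(2) + 30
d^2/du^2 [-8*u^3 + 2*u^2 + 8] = 4 - 48*u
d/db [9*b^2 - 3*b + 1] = 18*b - 3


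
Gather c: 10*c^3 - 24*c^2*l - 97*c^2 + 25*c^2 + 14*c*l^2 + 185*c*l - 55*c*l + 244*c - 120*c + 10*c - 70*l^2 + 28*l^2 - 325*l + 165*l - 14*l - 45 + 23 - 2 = 10*c^3 + c^2*(-24*l - 72) + c*(14*l^2 + 130*l + 134) - 42*l^2 - 174*l - 24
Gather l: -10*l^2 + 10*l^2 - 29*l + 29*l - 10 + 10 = 0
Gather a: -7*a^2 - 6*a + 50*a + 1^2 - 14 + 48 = -7*a^2 + 44*a + 35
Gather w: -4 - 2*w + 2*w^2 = 2*w^2 - 2*w - 4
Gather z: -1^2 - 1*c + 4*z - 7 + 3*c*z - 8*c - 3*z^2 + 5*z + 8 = -9*c - 3*z^2 + z*(3*c + 9)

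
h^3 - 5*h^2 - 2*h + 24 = (h - 4)*(h - 3)*(h + 2)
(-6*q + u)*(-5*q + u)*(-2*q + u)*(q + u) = -60*q^4 - 8*q^3*u + 39*q^2*u^2 - 12*q*u^3 + u^4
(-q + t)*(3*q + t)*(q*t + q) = -3*q^3*t - 3*q^3 + 2*q^2*t^2 + 2*q^2*t + q*t^3 + q*t^2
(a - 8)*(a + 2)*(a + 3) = a^3 - 3*a^2 - 34*a - 48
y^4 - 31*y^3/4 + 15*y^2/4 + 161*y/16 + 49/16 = (y - 7)*(y - 7/4)*(y + 1/2)^2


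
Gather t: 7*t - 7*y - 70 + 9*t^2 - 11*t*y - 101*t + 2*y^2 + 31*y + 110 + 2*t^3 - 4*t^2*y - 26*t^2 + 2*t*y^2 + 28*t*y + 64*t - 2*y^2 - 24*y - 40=2*t^3 + t^2*(-4*y - 17) + t*(2*y^2 + 17*y - 30)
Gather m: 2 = 2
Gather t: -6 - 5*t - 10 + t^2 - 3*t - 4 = t^2 - 8*t - 20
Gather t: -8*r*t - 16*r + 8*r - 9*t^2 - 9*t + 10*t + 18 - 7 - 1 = -8*r - 9*t^2 + t*(1 - 8*r) + 10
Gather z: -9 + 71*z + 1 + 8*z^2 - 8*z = 8*z^2 + 63*z - 8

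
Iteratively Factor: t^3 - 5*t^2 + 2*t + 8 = (t + 1)*(t^2 - 6*t + 8) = (t - 2)*(t + 1)*(t - 4)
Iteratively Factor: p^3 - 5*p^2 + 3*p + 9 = (p + 1)*(p^2 - 6*p + 9) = (p - 3)*(p + 1)*(p - 3)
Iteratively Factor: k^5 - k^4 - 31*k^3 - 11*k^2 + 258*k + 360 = (k + 2)*(k^4 - 3*k^3 - 25*k^2 + 39*k + 180) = (k + 2)*(k + 3)*(k^3 - 6*k^2 - 7*k + 60) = (k - 5)*(k + 2)*(k + 3)*(k^2 - k - 12) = (k - 5)*(k - 4)*(k + 2)*(k + 3)*(k + 3)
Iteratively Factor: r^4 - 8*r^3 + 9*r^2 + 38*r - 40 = (r - 5)*(r^3 - 3*r^2 - 6*r + 8) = (r - 5)*(r - 1)*(r^2 - 2*r - 8) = (r - 5)*(r - 1)*(r + 2)*(r - 4)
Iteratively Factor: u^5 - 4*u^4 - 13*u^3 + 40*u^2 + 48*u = (u - 4)*(u^4 - 13*u^2 - 12*u) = u*(u - 4)*(u^3 - 13*u - 12) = u*(u - 4)^2*(u^2 + 4*u + 3) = u*(u - 4)^2*(u + 3)*(u + 1)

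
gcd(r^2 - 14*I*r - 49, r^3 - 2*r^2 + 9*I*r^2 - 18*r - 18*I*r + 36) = 1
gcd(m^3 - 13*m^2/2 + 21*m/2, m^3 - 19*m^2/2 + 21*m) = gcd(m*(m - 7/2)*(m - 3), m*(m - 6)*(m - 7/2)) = m^2 - 7*m/2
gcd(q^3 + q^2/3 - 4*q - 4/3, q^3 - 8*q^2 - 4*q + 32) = q^2 - 4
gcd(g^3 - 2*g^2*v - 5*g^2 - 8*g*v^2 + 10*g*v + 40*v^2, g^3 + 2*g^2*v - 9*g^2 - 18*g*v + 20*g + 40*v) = g^2 + 2*g*v - 5*g - 10*v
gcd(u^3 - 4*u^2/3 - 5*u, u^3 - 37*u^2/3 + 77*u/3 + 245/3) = u + 5/3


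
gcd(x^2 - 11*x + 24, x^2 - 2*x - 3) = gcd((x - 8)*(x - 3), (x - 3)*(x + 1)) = x - 3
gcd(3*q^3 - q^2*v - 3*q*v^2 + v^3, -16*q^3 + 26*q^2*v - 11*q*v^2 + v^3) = q - v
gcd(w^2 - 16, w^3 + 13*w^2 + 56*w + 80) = w + 4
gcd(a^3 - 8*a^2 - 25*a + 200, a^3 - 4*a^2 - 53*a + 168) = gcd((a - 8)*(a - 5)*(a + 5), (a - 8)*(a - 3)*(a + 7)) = a - 8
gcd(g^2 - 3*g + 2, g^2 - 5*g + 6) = g - 2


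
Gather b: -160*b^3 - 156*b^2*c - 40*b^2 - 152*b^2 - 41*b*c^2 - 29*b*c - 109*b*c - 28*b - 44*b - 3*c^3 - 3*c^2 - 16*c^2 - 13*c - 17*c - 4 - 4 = -160*b^3 + b^2*(-156*c - 192) + b*(-41*c^2 - 138*c - 72) - 3*c^3 - 19*c^2 - 30*c - 8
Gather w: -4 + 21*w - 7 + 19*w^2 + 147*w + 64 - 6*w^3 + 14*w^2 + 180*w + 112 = -6*w^3 + 33*w^2 + 348*w + 165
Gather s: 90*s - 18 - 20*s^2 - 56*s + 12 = -20*s^2 + 34*s - 6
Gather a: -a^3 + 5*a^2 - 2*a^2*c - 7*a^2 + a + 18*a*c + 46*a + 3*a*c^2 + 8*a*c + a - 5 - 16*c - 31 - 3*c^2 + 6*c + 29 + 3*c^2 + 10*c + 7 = -a^3 + a^2*(-2*c - 2) + a*(3*c^2 + 26*c + 48)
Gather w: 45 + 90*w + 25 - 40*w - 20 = 50*w + 50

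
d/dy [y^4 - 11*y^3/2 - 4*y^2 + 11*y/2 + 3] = 4*y^3 - 33*y^2/2 - 8*y + 11/2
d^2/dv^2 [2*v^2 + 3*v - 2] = 4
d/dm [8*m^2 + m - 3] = 16*m + 1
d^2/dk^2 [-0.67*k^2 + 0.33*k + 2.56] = -1.34000000000000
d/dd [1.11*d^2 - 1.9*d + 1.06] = 2.22*d - 1.9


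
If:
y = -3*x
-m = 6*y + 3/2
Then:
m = -6*y - 3/2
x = -y/3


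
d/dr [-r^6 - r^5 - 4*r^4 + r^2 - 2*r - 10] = -6*r^5 - 5*r^4 - 16*r^3 + 2*r - 2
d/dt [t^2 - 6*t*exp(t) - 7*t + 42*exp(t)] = -6*t*exp(t) + 2*t + 36*exp(t) - 7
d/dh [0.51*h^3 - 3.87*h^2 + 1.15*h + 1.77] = 1.53*h^2 - 7.74*h + 1.15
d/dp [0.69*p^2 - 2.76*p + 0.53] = 1.38*p - 2.76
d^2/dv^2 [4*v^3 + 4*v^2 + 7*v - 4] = 24*v + 8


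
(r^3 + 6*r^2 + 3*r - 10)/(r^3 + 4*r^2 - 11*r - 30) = (r - 1)/(r - 3)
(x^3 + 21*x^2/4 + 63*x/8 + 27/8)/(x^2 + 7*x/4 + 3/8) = (4*x^2 + 15*x + 9)/(4*x + 1)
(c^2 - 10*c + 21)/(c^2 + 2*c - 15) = (c - 7)/(c + 5)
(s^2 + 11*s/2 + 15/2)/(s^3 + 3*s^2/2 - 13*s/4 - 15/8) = 4*(s + 3)/(4*s^2 - 4*s - 3)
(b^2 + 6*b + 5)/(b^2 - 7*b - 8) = (b + 5)/(b - 8)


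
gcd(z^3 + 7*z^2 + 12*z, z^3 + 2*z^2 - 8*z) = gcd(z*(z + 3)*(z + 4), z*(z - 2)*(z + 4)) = z^2 + 4*z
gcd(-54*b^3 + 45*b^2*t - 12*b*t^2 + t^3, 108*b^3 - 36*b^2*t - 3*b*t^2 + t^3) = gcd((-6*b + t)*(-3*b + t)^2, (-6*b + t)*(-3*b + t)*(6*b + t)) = 18*b^2 - 9*b*t + t^2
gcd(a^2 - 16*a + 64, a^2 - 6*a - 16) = a - 8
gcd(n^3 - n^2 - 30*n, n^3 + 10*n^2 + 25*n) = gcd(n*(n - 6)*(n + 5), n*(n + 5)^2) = n^2 + 5*n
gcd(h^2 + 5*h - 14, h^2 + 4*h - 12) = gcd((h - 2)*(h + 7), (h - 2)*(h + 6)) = h - 2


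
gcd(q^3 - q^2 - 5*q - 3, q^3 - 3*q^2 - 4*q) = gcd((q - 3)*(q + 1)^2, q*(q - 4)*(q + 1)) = q + 1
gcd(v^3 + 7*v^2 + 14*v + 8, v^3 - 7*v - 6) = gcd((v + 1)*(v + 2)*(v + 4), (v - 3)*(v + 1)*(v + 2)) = v^2 + 3*v + 2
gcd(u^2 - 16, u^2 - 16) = u^2 - 16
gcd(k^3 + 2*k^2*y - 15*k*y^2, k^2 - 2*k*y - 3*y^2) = -k + 3*y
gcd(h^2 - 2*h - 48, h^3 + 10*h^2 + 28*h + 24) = h + 6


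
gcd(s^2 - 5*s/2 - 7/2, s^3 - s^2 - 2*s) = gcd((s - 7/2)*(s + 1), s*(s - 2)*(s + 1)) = s + 1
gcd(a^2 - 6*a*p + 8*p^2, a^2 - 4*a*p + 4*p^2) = -a + 2*p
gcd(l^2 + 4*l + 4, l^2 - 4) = l + 2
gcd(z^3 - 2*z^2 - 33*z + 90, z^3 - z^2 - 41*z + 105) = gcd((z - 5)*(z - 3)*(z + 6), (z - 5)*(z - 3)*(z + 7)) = z^2 - 8*z + 15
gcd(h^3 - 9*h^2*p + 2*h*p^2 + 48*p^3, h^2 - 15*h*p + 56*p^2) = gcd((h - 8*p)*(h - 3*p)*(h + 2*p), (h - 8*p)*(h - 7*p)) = -h + 8*p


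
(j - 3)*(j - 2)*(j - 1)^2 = j^4 - 7*j^3 + 17*j^2 - 17*j + 6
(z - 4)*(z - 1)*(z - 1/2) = z^3 - 11*z^2/2 + 13*z/2 - 2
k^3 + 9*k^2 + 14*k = k*(k + 2)*(k + 7)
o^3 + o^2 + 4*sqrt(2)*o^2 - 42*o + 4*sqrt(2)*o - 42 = (o + 1)*(o - 3*sqrt(2))*(o + 7*sqrt(2))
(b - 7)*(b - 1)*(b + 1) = b^3 - 7*b^2 - b + 7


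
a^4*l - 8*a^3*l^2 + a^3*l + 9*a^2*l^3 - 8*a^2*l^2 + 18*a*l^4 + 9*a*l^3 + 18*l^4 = (a - 6*l)*(a - 3*l)*(a + l)*(a*l + l)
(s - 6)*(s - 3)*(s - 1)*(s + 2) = s^4 - 8*s^3 + 7*s^2 + 36*s - 36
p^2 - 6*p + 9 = (p - 3)^2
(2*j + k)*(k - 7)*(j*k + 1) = 2*j^2*k^2 - 14*j^2*k + j*k^3 - 7*j*k^2 + 2*j*k - 14*j + k^2 - 7*k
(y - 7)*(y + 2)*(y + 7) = y^3 + 2*y^2 - 49*y - 98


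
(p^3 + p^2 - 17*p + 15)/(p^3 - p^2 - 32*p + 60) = (p^3 + p^2 - 17*p + 15)/(p^3 - p^2 - 32*p + 60)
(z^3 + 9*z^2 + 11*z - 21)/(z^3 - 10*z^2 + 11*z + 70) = (z^3 + 9*z^2 + 11*z - 21)/(z^3 - 10*z^2 + 11*z + 70)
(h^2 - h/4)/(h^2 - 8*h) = (h - 1/4)/(h - 8)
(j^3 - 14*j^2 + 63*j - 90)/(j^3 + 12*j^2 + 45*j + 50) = (j^3 - 14*j^2 + 63*j - 90)/(j^3 + 12*j^2 + 45*j + 50)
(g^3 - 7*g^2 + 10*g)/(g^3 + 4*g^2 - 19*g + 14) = g*(g - 5)/(g^2 + 6*g - 7)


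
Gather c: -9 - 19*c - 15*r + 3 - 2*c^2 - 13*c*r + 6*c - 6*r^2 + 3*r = -2*c^2 + c*(-13*r - 13) - 6*r^2 - 12*r - 6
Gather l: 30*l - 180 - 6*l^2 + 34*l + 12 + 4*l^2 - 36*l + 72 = -2*l^2 + 28*l - 96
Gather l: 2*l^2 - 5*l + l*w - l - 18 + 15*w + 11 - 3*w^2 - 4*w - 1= 2*l^2 + l*(w - 6) - 3*w^2 + 11*w - 8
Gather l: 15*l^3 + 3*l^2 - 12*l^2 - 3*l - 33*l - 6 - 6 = 15*l^3 - 9*l^2 - 36*l - 12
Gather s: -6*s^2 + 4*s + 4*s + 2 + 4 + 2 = -6*s^2 + 8*s + 8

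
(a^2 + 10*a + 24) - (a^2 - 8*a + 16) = 18*a + 8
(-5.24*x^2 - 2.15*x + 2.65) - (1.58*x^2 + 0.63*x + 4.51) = -6.82*x^2 - 2.78*x - 1.86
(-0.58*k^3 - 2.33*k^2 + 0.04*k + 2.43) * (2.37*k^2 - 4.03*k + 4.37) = -1.3746*k^5 - 3.1847*k^4 + 6.9501*k^3 - 4.5842*k^2 - 9.6181*k + 10.6191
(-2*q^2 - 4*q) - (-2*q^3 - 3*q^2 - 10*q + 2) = 2*q^3 + q^2 + 6*q - 2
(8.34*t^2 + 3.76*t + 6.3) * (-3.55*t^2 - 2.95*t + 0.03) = -29.607*t^4 - 37.951*t^3 - 33.2068*t^2 - 18.4722*t + 0.189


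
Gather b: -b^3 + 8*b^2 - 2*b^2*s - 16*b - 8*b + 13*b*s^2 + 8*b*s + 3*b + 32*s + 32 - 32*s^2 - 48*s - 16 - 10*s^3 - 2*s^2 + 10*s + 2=-b^3 + b^2*(8 - 2*s) + b*(13*s^2 + 8*s - 21) - 10*s^3 - 34*s^2 - 6*s + 18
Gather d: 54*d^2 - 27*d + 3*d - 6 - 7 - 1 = 54*d^2 - 24*d - 14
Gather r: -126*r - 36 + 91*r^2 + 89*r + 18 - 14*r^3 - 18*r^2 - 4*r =-14*r^3 + 73*r^2 - 41*r - 18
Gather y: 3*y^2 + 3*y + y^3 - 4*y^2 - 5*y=y^3 - y^2 - 2*y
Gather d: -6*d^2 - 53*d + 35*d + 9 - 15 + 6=-6*d^2 - 18*d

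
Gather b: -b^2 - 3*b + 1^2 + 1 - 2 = -b^2 - 3*b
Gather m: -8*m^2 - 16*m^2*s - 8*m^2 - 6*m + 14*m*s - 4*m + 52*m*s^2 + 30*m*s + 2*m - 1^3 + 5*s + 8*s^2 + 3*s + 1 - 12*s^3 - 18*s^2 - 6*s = m^2*(-16*s - 16) + m*(52*s^2 + 44*s - 8) - 12*s^3 - 10*s^2 + 2*s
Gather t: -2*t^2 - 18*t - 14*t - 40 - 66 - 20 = -2*t^2 - 32*t - 126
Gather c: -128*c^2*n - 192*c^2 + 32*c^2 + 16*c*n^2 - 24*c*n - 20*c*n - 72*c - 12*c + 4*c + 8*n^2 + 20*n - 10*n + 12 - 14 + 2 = c^2*(-128*n - 160) + c*(16*n^2 - 44*n - 80) + 8*n^2 + 10*n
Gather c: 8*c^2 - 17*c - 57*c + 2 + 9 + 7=8*c^2 - 74*c + 18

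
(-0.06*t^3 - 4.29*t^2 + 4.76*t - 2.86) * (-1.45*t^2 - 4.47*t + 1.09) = 0.087*t^5 + 6.4887*t^4 + 12.2089*t^3 - 21.8063*t^2 + 17.9726*t - 3.1174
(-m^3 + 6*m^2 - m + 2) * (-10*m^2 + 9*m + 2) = 10*m^5 - 69*m^4 + 62*m^3 - 17*m^2 + 16*m + 4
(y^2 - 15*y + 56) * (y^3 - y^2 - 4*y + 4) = y^5 - 16*y^4 + 67*y^3 + 8*y^2 - 284*y + 224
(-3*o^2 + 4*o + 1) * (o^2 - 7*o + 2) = -3*o^4 + 25*o^3 - 33*o^2 + o + 2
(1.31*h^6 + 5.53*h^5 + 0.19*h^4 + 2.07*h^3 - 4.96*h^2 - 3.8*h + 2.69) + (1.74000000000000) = 1.31*h^6 + 5.53*h^5 + 0.19*h^4 + 2.07*h^3 - 4.96*h^2 - 3.8*h + 4.43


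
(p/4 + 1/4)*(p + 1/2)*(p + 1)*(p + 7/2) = p^4/4 + 3*p^3/2 + 43*p^2/16 + 15*p/8 + 7/16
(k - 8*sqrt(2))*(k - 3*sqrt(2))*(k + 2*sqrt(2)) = k^3 - 9*sqrt(2)*k^2 + 4*k + 96*sqrt(2)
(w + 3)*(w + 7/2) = w^2 + 13*w/2 + 21/2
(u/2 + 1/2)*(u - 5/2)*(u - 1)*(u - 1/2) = u^4/2 - 3*u^3/2 + u^2/8 + 3*u/2 - 5/8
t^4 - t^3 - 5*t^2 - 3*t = t*(t - 3)*(t + 1)^2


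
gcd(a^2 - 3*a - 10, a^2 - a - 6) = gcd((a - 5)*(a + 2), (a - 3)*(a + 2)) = a + 2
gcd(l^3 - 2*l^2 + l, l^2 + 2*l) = l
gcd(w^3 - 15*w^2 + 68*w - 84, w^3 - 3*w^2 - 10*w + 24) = w - 2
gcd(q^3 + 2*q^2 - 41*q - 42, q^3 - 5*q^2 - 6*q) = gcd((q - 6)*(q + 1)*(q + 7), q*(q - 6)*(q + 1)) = q^2 - 5*q - 6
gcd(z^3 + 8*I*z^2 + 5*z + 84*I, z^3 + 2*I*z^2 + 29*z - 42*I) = z^2 + 4*I*z + 21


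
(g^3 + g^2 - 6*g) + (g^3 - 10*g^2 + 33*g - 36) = 2*g^3 - 9*g^2 + 27*g - 36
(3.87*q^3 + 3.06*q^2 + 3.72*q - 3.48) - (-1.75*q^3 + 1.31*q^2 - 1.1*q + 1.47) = 5.62*q^3 + 1.75*q^2 + 4.82*q - 4.95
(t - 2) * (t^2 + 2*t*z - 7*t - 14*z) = t^3 + 2*t^2*z - 9*t^2 - 18*t*z + 14*t + 28*z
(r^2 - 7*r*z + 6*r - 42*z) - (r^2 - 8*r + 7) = -7*r*z + 14*r - 42*z - 7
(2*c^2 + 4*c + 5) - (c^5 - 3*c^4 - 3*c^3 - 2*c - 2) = -c^5 + 3*c^4 + 3*c^3 + 2*c^2 + 6*c + 7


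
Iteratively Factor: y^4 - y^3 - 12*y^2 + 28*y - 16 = (y - 1)*(y^3 - 12*y + 16) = (y - 2)*(y - 1)*(y^2 + 2*y - 8) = (y - 2)*(y - 1)*(y + 4)*(y - 2)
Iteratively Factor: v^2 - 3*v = (v)*(v - 3)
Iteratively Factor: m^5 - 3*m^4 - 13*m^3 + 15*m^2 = (m)*(m^4 - 3*m^3 - 13*m^2 + 15*m) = m*(m - 1)*(m^3 - 2*m^2 - 15*m) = m*(m - 5)*(m - 1)*(m^2 + 3*m) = m*(m - 5)*(m - 1)*(m + 3)*(m)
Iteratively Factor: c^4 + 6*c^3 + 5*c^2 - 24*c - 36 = (c + 3)*(c^3 + 3*c^2 - 4*c - 12) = (c + 2)*(c + 3)*(c^2 + c - 6) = (c + 2)*(c + 3)^2*(c - 2)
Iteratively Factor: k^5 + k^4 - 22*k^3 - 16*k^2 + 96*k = (k - 2)*(k^4 + 3*k^3 - 16*k^2 - 48*k) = (k - 2)*(k + 3)*(k^3 - 16*k) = (k - 2)*(k + 3)*(k + 4)*(k^2 - 4*k) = k*(k - 2)*(k + 3)*(k + 4)*(k - 4)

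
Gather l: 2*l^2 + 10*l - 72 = 2*l^2 + 10*l - 72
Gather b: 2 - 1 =1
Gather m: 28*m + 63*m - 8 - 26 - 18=91*m - 52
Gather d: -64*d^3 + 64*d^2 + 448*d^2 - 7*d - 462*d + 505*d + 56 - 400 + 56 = -64*d^3 + 512*d^2 + 36*d - 288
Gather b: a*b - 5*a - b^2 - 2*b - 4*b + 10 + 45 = -5*a - b^2 + b*(a - 6) + 55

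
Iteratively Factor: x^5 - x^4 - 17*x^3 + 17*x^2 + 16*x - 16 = (x - 1)*(x^4 - 17*x^2 + 16) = (x - 4)*(x - 1)*(x^3 + 4*x^2 - x - 4) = (x - 4)*(x - 1)*(x + 1)*(x^2 + 3*x - 4) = (x - 4)*(x - 1)^2*(x + 1)*(x + 4)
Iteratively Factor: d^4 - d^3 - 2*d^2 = (d + 1)*(d^3 - 2*d^2) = d*(d + 1)*(d^2 - 2*d) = d^2*(d + 1)*(d - 2)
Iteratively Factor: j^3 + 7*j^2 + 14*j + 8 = (j + 2)*(j^2 + 5*j + 4) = (j + 2)*(j + 4)*(j + 1)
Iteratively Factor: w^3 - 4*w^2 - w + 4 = (w - 4)*(w^2 - 1) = (w - 4)*(w + 1)*(w - 1)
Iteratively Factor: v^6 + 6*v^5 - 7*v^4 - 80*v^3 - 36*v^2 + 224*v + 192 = (v + 1)*(v^5 + 5*v^4 - 12*v^3 - 68*v^2 + 32*v + 192) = (v + 1)*(v + 4)*(v^4 + v^3 - 16*v^2 - 4*v + 48) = (v - 3)*(v + 1)*(v + 4)*(v^3 + 4*v^2 - 4*v - 16) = (v - 3)*(v + 1)*(v + 4)^2*(v^2 - 4) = (v - 3)*(v - 2)*(v + 1)*(v + 4)^2*(v + 2)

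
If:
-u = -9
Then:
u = 9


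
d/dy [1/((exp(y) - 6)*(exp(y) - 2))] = 2*(4 - exp(y))*exp(y)/(exp(4*y) - 16*exp(3*y) + 88*exp(2*y) - 192*exp(y) + 144)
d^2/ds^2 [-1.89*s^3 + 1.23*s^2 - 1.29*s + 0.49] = 2.46 - 11.34*s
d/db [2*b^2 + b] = 4*b + 1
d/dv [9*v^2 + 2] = 18*v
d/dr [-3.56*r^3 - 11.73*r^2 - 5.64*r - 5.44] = -10.68*r^2 - 23.46*r - 5.64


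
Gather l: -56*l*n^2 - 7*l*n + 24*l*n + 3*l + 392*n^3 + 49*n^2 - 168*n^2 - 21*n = l*(-56*n^2 + 17*n + 3) + 392*n^3 - 119*n^2 - 21*n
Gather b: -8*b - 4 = -8*b - 4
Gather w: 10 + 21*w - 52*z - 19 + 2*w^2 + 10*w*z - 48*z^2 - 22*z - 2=2*w^2 + w*(10*z + 21) - 48*z^2 - 74*z - 11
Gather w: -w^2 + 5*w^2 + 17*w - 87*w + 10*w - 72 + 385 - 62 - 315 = 4*w^2 - 60*w - 64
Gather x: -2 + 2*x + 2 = 2*x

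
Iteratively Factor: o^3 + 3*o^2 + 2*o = (o)*(o^2 + 3*o + 2) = o*(o + 2)*(o + 1)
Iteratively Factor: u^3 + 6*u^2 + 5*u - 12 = (u - 1)*(u^2 + 7*u + 12) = (u - 1)*(u + 4)*(u + 3)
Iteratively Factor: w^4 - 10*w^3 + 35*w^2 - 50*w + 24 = (w - 1)*(w^3 - 9*w^2 + 26*w - 24) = (w - 3)*(w - 1)*(w^2 - 6*w + 8) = (w - 4)*(w - 3)*(w - 1)*(w - 2)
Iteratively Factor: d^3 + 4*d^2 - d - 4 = (d - 1)*(d^2 + 5*d + 4) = (d - 1)*(d + 4)*(d + 1)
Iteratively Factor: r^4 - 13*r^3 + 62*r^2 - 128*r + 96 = (r - 2)*(r^3 - 11*r^2 + 40*r - 48) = (r - 4)*(r - 2)*(r^2 - 7*r + 12) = (r - 4)^2*(r - 2)*(r - 3)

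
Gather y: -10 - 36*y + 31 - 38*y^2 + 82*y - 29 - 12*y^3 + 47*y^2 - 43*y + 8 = -12*y^3 + 9*y^2 + 3*y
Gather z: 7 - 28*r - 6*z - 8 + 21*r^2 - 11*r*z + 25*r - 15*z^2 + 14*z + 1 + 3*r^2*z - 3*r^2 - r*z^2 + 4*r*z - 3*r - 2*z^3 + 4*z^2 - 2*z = 18*r^2 - 6*r - 2*z^3 + z^2*(-r - 11) + z*(3*r^2 - 7*r + 6)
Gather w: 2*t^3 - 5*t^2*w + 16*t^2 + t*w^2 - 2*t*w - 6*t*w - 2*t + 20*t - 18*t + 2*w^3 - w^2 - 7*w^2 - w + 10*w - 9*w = 2*t^3 + 16*t^2 + 2*w^3 + w^2*(t - 8) + w*(-5*t^2 - 8*t)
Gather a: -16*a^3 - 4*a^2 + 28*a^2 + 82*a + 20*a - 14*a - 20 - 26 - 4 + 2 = -16*a^3 + 24*a^2 + 88*a - 48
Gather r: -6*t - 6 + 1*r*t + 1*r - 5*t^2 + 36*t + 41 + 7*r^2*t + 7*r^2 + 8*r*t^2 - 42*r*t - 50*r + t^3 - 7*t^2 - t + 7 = r^2*(7*t + 7) + r*(8*t^2 - 41*t - 49) + t^3 - 12*t^2 + 29*t + 42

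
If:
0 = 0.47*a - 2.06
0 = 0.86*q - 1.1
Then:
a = 4.38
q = 1.28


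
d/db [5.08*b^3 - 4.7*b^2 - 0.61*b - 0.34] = 15.24*b^2 - 9.4*b - 0.61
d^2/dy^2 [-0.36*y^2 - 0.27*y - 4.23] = -0.720000000000000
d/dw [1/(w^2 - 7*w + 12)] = (7 - 2*w)/(w^2 - 7*w + 12)^2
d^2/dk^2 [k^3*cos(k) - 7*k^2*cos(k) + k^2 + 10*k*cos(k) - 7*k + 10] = -k^3*cos(k) - 6*k^2*sin(k) + 7*k^2*cos(k) + 28*k*sin(k) - 4*k*cos(k) - 20*sin(k) - 14*cos(k) + 2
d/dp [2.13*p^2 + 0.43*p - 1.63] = 4.26*p + 0.43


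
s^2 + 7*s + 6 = (s + 1)*(s + 6)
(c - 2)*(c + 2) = c^2 - 4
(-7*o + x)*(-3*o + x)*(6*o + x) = 126*o^3 - 39*o^2*x - 4*o*x^2 + x^3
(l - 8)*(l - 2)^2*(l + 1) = l^4 - 11*l^3 + 24*l^2 + 4*l - 32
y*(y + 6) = y^2 + 6*y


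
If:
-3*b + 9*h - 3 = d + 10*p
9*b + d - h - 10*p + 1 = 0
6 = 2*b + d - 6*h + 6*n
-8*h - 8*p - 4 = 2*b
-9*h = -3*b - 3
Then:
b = -52/61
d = 205/61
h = 3/61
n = 283/366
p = -41/122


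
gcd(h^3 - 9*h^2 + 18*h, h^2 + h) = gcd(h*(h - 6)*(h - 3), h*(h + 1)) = h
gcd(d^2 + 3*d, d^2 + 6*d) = d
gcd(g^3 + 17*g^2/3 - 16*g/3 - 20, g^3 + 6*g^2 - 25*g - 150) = g + 6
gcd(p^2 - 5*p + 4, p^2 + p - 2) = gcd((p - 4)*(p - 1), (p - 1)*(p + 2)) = p - 1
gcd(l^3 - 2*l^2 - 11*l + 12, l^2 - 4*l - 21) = l + 3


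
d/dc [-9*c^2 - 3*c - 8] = -18*c - 3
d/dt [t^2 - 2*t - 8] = 2*t - 2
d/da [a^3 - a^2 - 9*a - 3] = 3*a^2 - 2*a - 9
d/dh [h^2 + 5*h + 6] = 2*h + 5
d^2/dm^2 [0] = 0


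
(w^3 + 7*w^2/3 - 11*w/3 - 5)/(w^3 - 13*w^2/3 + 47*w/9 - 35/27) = 9*(w^2 + 4*w + 3)/(9*w^2 - 24*w + 7)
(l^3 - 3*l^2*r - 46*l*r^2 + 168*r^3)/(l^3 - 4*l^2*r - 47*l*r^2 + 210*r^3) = (-l + 4*r)/(-l + 5*r)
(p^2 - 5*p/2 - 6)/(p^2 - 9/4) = 2*(p - 4)/(2*p - 3)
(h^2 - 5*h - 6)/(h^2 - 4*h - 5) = (h - 6)/(h - 5)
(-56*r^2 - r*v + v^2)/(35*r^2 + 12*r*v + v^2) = (-8*r + v)/(5*r + v)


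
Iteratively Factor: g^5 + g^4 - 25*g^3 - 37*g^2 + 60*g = (g + 3)*(g^4 - 2*g^3 - 19*g^2 + 20*g) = g*(g + 3)*(g^3 - 2*g^2 - 19*g + 20) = g*(g - 5)*(g + 3)*(g^2 + 3*g - 4) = g*(g - 5)*(g + 3)*(g + 4)*(g - 1)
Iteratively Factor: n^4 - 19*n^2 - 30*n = (n)*(n^3 - 19*n - 30) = n*(n + 2)*(n^2 - 2*n - 15) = n*(n + 2)*(n + 3)*(n - 5)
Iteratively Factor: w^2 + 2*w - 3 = (w - 1)*(w + 3)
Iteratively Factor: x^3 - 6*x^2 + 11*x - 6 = (x - 2)*(x^2 - 4*x + 3) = (x - 2)*(x - 1)*(x - 3)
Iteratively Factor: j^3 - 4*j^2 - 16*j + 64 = (j - 4)*(j^2 - 16) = (j - 4)^2*(j + 4)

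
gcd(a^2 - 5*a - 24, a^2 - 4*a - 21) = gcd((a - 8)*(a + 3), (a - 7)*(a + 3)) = a + 3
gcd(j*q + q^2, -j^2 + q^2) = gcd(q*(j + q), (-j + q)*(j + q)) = j + q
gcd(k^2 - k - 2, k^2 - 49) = 1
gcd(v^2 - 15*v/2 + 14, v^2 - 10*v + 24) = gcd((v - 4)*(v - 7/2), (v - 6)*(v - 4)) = v - 4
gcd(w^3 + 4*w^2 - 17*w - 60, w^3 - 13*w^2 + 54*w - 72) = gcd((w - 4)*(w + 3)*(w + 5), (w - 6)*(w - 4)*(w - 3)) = w - 4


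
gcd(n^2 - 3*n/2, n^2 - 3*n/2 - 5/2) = 1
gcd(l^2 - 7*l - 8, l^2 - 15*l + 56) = l - 8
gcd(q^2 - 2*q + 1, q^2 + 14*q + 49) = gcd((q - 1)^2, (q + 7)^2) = 1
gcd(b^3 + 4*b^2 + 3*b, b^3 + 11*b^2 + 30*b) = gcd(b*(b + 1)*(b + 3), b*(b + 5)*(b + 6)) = b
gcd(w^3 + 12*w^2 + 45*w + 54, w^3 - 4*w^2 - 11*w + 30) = w + 3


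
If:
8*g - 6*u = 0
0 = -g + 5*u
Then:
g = 0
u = 0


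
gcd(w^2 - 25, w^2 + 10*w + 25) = w + 5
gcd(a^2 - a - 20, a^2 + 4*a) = a + 4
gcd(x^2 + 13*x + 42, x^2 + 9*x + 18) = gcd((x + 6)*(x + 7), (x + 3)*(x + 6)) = x + 6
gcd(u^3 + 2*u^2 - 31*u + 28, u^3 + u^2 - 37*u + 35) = u^2 + 6*u - 7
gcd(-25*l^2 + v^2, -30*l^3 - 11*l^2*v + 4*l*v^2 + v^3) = 5*l + v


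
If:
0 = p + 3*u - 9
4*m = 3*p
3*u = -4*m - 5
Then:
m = -21/4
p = -7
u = 16/3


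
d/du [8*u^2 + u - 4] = 16*u + 1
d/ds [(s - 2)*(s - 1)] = 2*s - 3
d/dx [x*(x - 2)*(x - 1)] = 3*x^2 - 6*x + 2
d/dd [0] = 0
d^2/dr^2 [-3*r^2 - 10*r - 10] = -6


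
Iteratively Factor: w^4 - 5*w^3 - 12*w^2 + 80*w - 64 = (w - 4)*(w^3 - w^2 - 16*w + 16) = (w - 4)*(w + 4)*(w^2 - 5*w + 4) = (w - 4)^2*(w + 4)*(w - 1)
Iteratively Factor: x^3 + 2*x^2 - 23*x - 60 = (x + 3)*(x^2 - x - 20) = (x - 5)*(x + 3)*(x + 4)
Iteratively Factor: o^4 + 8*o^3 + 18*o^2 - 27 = (o - 1)*(o^3 + 9*o^2 + 27*o + 27) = (o - 1)*(o + 3)*(o^2 + 6*o + 9) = (o - 1)*(o + 3)^2*(o + 3)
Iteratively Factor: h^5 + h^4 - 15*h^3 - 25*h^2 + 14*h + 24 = (h - 4)*(h^4 + 5*h^3 + 5*h^2 - 5*h - 6) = (h - 4)*(h + 3)*(h^3 + 2*h^2 - h - 2) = (h - 4)*(h - 1)*(h + 3)*(h^2 + 3*h + 2) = (h - 4)*(h - 1)*(h + 2)*(h + 3)*(h + 1)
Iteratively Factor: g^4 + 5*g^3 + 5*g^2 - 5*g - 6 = (g + 1)*(g^3 + 4*g^2 + g - 6) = (g + 1)*(g + 3)*(g^2 + g - 2) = (g - 1)*(g + 1)*(g + 3)*(g + 2)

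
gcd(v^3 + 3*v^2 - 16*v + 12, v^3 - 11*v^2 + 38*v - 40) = v - 2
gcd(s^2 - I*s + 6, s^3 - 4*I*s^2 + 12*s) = s + 2*I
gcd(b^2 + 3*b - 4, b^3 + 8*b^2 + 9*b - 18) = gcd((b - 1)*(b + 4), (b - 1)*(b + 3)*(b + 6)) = b - 1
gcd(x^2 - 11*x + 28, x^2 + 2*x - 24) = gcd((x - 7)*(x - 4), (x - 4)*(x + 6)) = x - 4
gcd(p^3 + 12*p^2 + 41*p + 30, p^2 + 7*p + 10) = p + 5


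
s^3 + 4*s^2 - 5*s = s*(s - 1)*(s + 5)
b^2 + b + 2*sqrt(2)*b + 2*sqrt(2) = (b + 1)*(b + 2*sqrt(2))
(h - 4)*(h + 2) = h^2 - 2*h - 8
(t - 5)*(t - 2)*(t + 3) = t^3 - 4*t^2 - 11*t + 30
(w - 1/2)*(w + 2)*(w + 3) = w^3 + 9*w^2/2 + 7*w/2 - 3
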